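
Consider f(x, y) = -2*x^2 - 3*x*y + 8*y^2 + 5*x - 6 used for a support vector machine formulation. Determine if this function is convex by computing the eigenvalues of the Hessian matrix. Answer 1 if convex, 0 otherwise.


The Hessian of f(x,y) = -2*x^2 - 3*x*y + 8*y^2 + 5*x - 6 is:
H = [[-4, -3], [-3, 16]]
Trace = -4 + 16 = 12
Determinant = -4*16 - (-3)^2 = -73
Discriminant = (12)^2 - 4*-73 = 436.0
Eigenvalues: lambda_1 = -4.4403, lambda_2 = 16.4403
The function is not convex.

0


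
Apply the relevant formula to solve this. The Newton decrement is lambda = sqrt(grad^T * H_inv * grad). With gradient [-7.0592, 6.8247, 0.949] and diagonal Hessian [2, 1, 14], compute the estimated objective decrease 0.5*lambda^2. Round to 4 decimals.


Step 1: H is diagonal, so H^(-1) * g = [-3.5296, 6.8247, 0.0678].
Step 2: g^T H^(-1) g = sum_i g_i^2 / H_ii
  = (-7.0592)^2/2 + (6.8247)^2/1 + (0.949)^2/14
  = 24.9162 + 46.5765 + 0.0643 = 71.557
Step 3: Objective decrease = 0.5 * g^T H^(-1) g = 35.7785


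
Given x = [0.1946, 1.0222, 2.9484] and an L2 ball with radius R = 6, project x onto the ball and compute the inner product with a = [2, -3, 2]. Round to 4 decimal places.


Step 1: Compute ||x|| (intermediates to 6 decimals).
||x|| = sqrt(0.1946^2 + 1.0222^2 + 2.9484^2) = 3.126632
Step 2: Project.
Since ||x|| <= R, proj = x (no scaling needed).
proj(x) = [0.1946, 1.0222, 2.9484]
Step 3: Dot product.
a^T * proj(x) = 2*0.1946 - 3*1.0222 + 2*2.9484 = 3.2194


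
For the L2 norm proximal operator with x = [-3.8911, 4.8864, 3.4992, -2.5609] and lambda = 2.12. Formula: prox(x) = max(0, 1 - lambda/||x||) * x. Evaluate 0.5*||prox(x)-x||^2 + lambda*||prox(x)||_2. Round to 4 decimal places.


Step 1: Compute ||x||.
||x|| = 7.604
Step 2: Compute scaling factor.
scale = max(0, 1 - 2.12/7.604) = 0.7212
Step 3: prox(x) = [-2.8063, 3.5241, 2.5236, -1.8469]
||prox(x)|| = 5.484
Step 4: Proximal objective.
0.5*||prox-x||^2 = 2.2472
lambda*||prox|| = 11.6261
Total = 13.8732


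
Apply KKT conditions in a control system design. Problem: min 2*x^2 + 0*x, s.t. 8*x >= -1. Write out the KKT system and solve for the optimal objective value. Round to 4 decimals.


Step 1: Try lambda = 0 (constraint inactive).
Stationarity: 2*2*x + 0 = 0
x* = 0/(2*2) = 0.0
Check constraint: 8*0.0 = 0.0 >= -1 -- satisfied.
Step 2: Compute optimal value.
f(x*) = 2*0.0^2 + 0*0.0 = 0.0


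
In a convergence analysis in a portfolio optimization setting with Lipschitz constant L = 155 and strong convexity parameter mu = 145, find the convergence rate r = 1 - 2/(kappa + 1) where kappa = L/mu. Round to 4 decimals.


Step 1: Compute the condition number.
kappa = L/mu = 155/145 = 1.069
Step 2: Compute the convergence rate.
r = 1 - 2/(kappa + 1) = 1 - 2*mu/(L + mu) = (L - mu)/(L + mu) = 10/300 = 0.0333


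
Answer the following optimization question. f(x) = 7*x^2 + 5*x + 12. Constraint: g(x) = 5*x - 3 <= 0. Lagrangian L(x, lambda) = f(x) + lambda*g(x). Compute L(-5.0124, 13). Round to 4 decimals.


Step 1: Evaluate f(x).
f(-5.0124) = 7*(-5.0124)^2 + 5*(-5.0124) + 12 = 162.8071
Step 2: Evaluate g(x).
g(-5.0124) = 5*-5.0124 - 3 = -28.062
Step 3: Compute Lagrangian.
L = 162.8071 + 13*-28.062 = -201.9989


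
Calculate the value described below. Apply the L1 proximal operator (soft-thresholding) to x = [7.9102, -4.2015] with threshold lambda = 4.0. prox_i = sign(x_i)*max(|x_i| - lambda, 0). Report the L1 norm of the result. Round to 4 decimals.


Soft-thresholding with lambda = 4.0:
prox(7.9102) = sign(7.9102)*max(|7.9102| - 4.0, 0) = 3.9102
prox(-4.2015) = sign(-4.2015)*max(|-4.2015| - 4.0, 0) = -0.2015
prox(x) = [3.9102, -0.2015]
||prox(x)||_1 = 3.9102 + 0.2015 = 4.1117


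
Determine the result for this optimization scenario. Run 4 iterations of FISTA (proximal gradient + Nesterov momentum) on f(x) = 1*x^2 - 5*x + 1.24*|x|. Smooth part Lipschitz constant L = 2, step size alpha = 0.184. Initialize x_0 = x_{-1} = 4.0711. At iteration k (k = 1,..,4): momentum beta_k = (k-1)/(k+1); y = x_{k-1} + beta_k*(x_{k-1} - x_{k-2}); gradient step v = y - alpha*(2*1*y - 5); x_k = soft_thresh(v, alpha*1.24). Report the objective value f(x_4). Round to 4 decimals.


FISTA on f(x) = 1*x^2 - 5*x + 1.24*|x|
L = 2, alpha = 0.184
Iteration 1: beta = 0.0, y = 4.0711 + 0.0*(4.0711 - 4.0711) = 4.0711
  grad(y) = 3.1422, v = y - alpha*grad = 3.4929
  prox(v) = soft_thresh(3.4929, 0.2282) = 3.2648
Iteration 2: beta = 0.3333, y = 3.2648 + 0.3333*(3.2648 - 4.0711) = 2.996
  grad(y) = 0.992, v = y - alpha*grad = 2.8135
  prox(v) = soft_thresh(2.8135, 0.2282) = 2.5853
Iteration 3: beta = 0.5, y = 2.5853 + 0.5*(2.5853 - 3.2648) = 2.2456
  grad(y) = -0.5088, v = y - alpha*grad = 2.3392
  prox(v) = soft_thresh(2.3392, 0.2282) = 2.111
Iteration 4: beta = 0.6, y = 2.111 + 0.6*(2.111 - 2.5853) = 1.8265
  grad(y) = -1.347, v = y - alpha*grad = 2.0743
  prox(v) = soft_thresh(2.0743, 0.2282) = 1.8462
f(x_4) = 1*1.8462^2 - 5*1.8462 + 1.24*|1.8462| = -3.5333


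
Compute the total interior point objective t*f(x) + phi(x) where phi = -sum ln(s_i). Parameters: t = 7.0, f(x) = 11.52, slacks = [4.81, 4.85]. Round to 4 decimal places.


Step 1: Compute log-barrier.
ln values: [1.5707, 1.579]
phi = -(1.5707 + 1.579) = -3.1497
Step 2: Compute augmented objective.
t*f(x) = 7.0*11.52 = 80.64
Total = 80.64 - 3.1497 = 77.4903


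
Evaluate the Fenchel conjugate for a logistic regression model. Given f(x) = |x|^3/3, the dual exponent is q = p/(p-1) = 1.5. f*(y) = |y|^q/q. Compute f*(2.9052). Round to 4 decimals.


The conjugate exponent q satisfies 1/p + 1/q = 1.
p = 3, so q = 3/(3 - 1) = 1.5
|y|^q = 2.9052^1.5 = 4.9518
f*(2.9052) = 4.9518 / 1.5 = 3.3012


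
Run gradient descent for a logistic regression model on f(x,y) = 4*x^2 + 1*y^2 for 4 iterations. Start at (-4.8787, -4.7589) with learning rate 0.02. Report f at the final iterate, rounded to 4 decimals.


Gradient descent on f(x,y) = 4*x^2 + 1*y^2.
Starting point: (-4.8787, -4.7589), alpha = 0.02
Step 1: grad_x = 2*4*-4.8787 = -39.0296, grad_y = 2*1*-4.7589 = -9.5178
  x_1 = -4.8787 - 0.02*-39.0296 = -4.0981
  y_1 = -4.7589 - 0.02*-9.5178 = -4.5685
Step 2: grad_x = 2*4*-4.0981 = -32.7849, grad_y = 2*1*-4.5685 = -9.1371
  x_2 = -4.0981 - 0.02*-32.7849 = -3.4424
  y_2 = -4.5685 - 0.02*-9.1371 = -4.3858
Step 3: grad_x = 2*4*-3.4424 = -27.5393, grad_y = 2*1*-4.3858 = -8.7716
  x_3 = -3.4424 - 0.02*-27.5393 = -2.8916
  y_3 = -4.3858 - 0.02*-8.7716 = -4.2104
Step 4: grad_x = 2*4*-2.8916 = -23.133, grad_y = 2*1*-4.2104 = -8.4207
  x_4 = -2.8916 - 0.02*-23.133 = -2.429
  y_4 = -4.2104 - 0.02*-8.4207 = -4.042
f(-2.429, -4.042) = 4*(-2.429)^2 + 1*(-4.042)^2 = 39.9369


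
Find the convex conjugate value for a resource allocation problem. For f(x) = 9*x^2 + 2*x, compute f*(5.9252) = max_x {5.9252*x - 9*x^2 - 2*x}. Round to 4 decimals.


f*(y) = sup_x {y*x - a*x^2 - b*x} = sup_x {(y-b)*x - a*x^2}
FOC: (y - b) - 2a*x = 0 => x* = (y - b)/(2a)
x* = (5.9252 - 2)/(2*9) = 0.2181
f*(5.9252) = (y-b)^2/(4a) = (5.9252 - 2)^2/(4*9)
= 15.4072/36 = 0.428


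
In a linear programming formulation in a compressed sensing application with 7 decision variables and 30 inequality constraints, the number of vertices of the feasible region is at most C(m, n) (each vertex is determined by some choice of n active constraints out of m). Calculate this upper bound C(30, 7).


Each vertex corresponds to some choice of n active constraints out of m, so the number of vertices is at most C(m, n) = m! / (n!(m-n)!).
m = 30, n = 7
Numerator: 30 * 29 * 28 * 27 * 26 * 25 * 24
Denominator: 7! = 5040
C(30, 7) = 2035800


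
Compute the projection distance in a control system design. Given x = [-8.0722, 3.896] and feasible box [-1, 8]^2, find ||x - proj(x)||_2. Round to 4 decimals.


Project each component onto [-1, 8].
clip(-8.0722) = -1.0, clip(3.896) = 3.896
Projection = [-1.0, 3.896]
Squared diffs: [50.016, 0.0]
Distance = sqrt(50.016) = 7.0722


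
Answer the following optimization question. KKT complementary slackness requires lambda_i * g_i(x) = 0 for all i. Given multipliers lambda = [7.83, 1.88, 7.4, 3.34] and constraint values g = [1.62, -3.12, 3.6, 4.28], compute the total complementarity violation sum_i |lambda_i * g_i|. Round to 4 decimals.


KKT complementary slackness check:
lambda_1 * g_1 = 7.83 * 1.62 = 12.6846
lambda_2 * g_2 = 1.88 * -3.12 = -5.8656
lambda_3 * g_3 = 7.4 * 3.6 = 26.64
lambda_4 * g_4 = 3.34 * 4.28 = 14.2952
Total violation = 12.6846 + 5.8656 + 26.64 + 14.2952 = 59.4854


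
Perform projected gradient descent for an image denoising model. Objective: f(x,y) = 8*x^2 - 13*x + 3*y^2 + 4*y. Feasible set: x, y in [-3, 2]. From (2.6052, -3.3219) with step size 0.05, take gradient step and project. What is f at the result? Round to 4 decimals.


Step 1: Compute gradient at (2.6052, -3.3219).
grad_x = 2*8*2.6052 - 13 = 28.6832
grad_y = 2*3*-3.3219 + 4 = -15.9314
Step 2: Gradient step.
x_raw = 2.6052 - 0.05*28.6832 = 1.171
y_raw = -3.3219 - 0.05*-15.9314 = -2.5253
Step 3: Project onto [-3, 2].
x_proj = clip(1.171) = 1.171
y_proj = clip(-2.5253) = -2.5253
Step 4: Evaluate f.
f(1.171, -2.5253) = 4.7777


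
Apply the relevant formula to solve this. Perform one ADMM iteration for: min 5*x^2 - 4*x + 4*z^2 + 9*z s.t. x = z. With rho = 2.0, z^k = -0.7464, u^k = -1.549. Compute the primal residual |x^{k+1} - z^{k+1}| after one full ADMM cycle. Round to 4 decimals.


ADMM iteration with rho = 2.0, z^k = -0.7464, u^k = -1.549
Step 1: x-update.
Minimize 5*x^2 - 4*x + (2.0/2)*(x + 0.7464 - 1.549)^2
FOC: (2*5 + 2.0)*x = 4 + 2.0*(-0.7464 + 1.549)
x^{k+1} = 0.4671
Step 2: z-update.
Minimize 4*z^2 + 9*z + (2.0/2)*(0.4671 - z - 1.549)^2
FOC: (2*4 + 2.0)*z = -9 + 2.0*(0.4671 - 1.549)
z^{k+1} = -1.1164
Step 3: u-update.
u^{k+1} = -1.549 + 0.4671 + 1.1164 = 0.0345
Step 4: Primal residual = |0.4671 + 1.1164| = 1.5835


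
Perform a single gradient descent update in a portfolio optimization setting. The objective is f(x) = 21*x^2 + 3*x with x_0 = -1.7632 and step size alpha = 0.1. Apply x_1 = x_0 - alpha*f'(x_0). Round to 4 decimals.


We compute the gradient at x_0 and apply the update.
f'(x) = 42*x + 3
f'(-1.7632) = 42*-1.7632 + 3 = -71.0544
x_1 = -1.7632 - 0.1*-71.0544 = 5.3422


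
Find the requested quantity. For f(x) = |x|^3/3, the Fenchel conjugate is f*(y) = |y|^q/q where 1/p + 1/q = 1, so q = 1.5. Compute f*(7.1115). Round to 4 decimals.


The conjugate exponent q satisfies 1/p + 1/q = 1.
p = 3, so q = 3/(3 - 1) = 1.5
|y|^q = 7.1115^1.5 = 18.9645
f*(7.1115) = 18.9645 / 1.5 = 12.643


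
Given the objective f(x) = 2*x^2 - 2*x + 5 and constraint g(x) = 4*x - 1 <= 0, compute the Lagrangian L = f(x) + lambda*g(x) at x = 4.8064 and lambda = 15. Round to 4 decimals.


Step 1: Evaluate f(x).
f(4.8064) = 2*4.8064^2 - 2*4.8064 + 5 = 41.5902
Step 2: Evaluate g(x).
g(4.8064) = 4*4.8064 - 1 = 18.2256
Step 3: Compute Lagrangian.
L = 41.5902 + 15*18.2256 = 314.9742


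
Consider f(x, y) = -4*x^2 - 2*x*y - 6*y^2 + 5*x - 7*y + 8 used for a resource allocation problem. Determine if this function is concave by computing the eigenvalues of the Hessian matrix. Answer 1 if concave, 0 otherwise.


The Hessian of f(x,y) = -4*x^2 - 2*x*y - 6*y^2 + 5*x - 7*y + 8 is:
H = [[-8, -2], [-2, -12]]
Trace = -8 - 12 = -20
Determinant = -8*-12 - (-2)^2 = 92
Discriminant = (-20)^2 - 4*92 = 32.0
Eigenvalues: lambda_1 = -12.8284, lambda_2 = -7.1716
The function is concave.

1


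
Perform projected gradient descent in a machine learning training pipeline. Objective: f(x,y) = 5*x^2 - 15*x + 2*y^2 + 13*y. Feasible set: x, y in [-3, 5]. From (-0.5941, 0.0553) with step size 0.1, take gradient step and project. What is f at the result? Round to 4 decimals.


Step 1: Compute gradient at (-0.5941, 0.0553).
grad_x = 2*5*-0.5941 - 15 = -20.941
grad_y = 2*2*0.0553 + 13 = 13.2212
Step 2: Gradient step.
x_raw = -0.5941 - 0.1*-20.941 = 1.5
y_raw = 0.0553 - 0.1*13.2212 = -1.2668
Step 3: Project onto [-3, 5].
x_proj = clip(1.5) = 1.5
y_proj = clip(-1.2668) = -1.2668
Step 4: Evaluate f.
f(1.5, -1.2668) = -24.509


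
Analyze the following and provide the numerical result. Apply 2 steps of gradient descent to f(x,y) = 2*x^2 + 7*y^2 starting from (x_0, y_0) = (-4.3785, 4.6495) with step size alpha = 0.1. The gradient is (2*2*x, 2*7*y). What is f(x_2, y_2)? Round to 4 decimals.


Gradient descent on f(x,y) = 2*x^2 + 7*y^2.
Starting point: (-4.3785, 4.6495), alpha = 0.1
Step 1: grad_x = 2*2*-4.3785 = -17.514, grad_y = 2*7*4.6495 = 65.093
  x_1 = -4.3785 - 0.1*-17.514 = -2.6271
  y_1 = 4.6495 - 0.1*65.093 = -1.8598
Step 2: grad_x = 2*2*-2.6271 = -10.5084, grad_y = 2*7*-1.8598 = -26.0372
  x_2 = -2.6271 - 0.1*-10.5084 = -1.5763
  y_2 = -1.8598 - 0.1*-26.0372 = 0.7439
f(-1.5763, 0.7439) = 2*(-1.5763)^2 + 7*0.7439^2 = 8.8431


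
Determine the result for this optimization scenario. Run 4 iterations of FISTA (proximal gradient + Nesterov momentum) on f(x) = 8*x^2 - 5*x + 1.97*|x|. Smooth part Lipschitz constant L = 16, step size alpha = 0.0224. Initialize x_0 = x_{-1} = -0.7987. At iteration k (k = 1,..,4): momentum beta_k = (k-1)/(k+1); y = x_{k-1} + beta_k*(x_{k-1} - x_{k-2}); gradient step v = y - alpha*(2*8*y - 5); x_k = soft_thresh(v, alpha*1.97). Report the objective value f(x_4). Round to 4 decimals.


FISTA on f(x) = 8*x^2 - 5*x + 1.97*|x|
L = 16, alpha = 0.0224
Iteration 1: beta = 0.0, y = -0.7987 + 0.0*(-0.7987 + 0.7987) = -0.7987
  grad(y) = -17.7792, v = y - alpha*grad = -0.4004
  prox(v) = soft_thresh(-0.4004, 0.0441) = -0.3563
Iteration 2: beta = 0.3333, y = -0.3563 + 0.3333*(-0.3563 + 0.7987) = -0.2089
  grad(y) = -8.3417, v = y - alpha*grad = -0.022
  prox(v) = soft_thresh(-0.022, 0.0441) = 0.0
Iteration 3: beta = 0.5, y = 0.0 + 0.5*(0.0 + 0.3563) = 0.1782
  grad(y) = -2.1495, v = y - alpha*grad = 0.2263
  prox(v) = soft_thresh(0.2263, 0.0441) = 0.1822
Iteration 4: beta = 0.6, y = 0.1822 + 0.6*(0.1822 - 0.0) = 0.2915
  grad(y) = -0.3362, v = y - alpha*grad = 0.299
  prox(v) = soft_thresh(0.299, 0.0441) = 0.2549
f(x_4) = 8*0.2549^2 - 5*0.2549 + 1.97*|0.2549| = -0.2526


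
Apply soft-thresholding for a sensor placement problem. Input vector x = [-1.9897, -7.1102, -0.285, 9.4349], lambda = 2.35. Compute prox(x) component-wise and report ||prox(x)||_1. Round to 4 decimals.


Soft-thresholding with lambda = 2.35:
prox(-1.9897) = sign(-1.9897)*max(|-1.9897| - 2.35, 0) = 0.0
prox(-7.1102) = sign(-7.1102)*max(|-7.1102| - 2.35, 0) = -4.7602
prox(-0.285) = sign(-0.285)*max(|-0.285| - 2.35, 0) = 0.0
prox(9.4349) = sign(9.4349)*max(|9.4349| - 2.35, 0) = 7.0849
prox(x) = [0.0, -4.7602, 0.0, 7.0849]
||prox(x)||_1 = 0.0 + 4.7602 + 0.0 + 7.0849 = 11.8451


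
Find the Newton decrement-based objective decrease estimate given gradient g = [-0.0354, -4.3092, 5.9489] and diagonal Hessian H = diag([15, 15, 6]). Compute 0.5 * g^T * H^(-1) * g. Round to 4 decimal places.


Step 1: H is diagonal, so H^(-1) * g = [-0.0024, -0.2873, 0.9915].
Step 2: g^T H^(-1) g = sum_i g_i^2 / H_ii
  = (-0.0354)^2/15 + (-4.3092)^2/15 + (5.9489)^2/6
  = 0.0001 + 1.2379 + 5.8982 = 7.1363
Step 3: Objective decrease = 0.5 * g^T H^(-1) g = 3.5681


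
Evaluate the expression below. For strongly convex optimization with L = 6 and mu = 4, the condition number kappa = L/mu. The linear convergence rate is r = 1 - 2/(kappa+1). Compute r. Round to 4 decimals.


Step 1: Compute the condition number.
kappa = L/mu = 6/4 = 1.5
Step 2: Compute the convergence rate.
r = 1 - 2/(kappa + 1) = 1 - 2*mu/(L + mu) = (L - mu)/(L + mu) = 2/10 = 0.2


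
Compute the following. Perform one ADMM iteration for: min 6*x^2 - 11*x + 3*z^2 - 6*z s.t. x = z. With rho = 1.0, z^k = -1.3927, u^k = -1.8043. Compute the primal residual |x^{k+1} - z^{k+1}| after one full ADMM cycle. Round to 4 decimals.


ADMM iteration with rho = 1.0, z^k = -1.3927, u^k = -1.8043
Step 1: x-update.
Minimize 6*x^2 - 11*x + (1.0/2)*(x + 1.3927 - 1.8043)^2
FOC: (2*6 + 1.0)*x = 11 + 1.0*(-1.3927 + 1.8043)
x^{k+1} = 0.8778
Step 2: z-update.
Minimize 3*z^2 - 6*z + (1.0/2)*(0.8778 - z - 1.8043)^2
FOC: (2*3 + 1.0)*z = 6 + 1.0*(0.8778 - 1.8043)
z^{k+1} = 0.7248
Step 3: u-update.
u^{k+1} = -1.8043 + 0.8778 - 0.7248 = -1.6513
Step 4: Primal residual = |0.8778 - 0.7248| = 0.153


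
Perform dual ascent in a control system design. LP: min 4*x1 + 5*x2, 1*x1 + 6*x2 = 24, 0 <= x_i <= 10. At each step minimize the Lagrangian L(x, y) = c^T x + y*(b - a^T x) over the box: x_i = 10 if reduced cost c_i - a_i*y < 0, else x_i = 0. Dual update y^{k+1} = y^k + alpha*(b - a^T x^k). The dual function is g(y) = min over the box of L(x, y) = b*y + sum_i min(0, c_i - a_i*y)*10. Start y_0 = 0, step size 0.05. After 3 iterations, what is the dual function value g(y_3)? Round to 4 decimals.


Dual ascent for LP: min 4*x1 + 5*x2, 1*x1 + 6*x2 = 24, 0 <= x_i <= 10
Step 1: y^k = 0.0, reduced costs: (4.0, 5.0)
  x^k = (0.0, 0.0), subgradient = b - a^T x = 24.0
  y^{k+1} = 0.0 + 0.05*24.0 = 1.2
Step 2: y^k = 1.2, reduced costs: (2.8, -2.2)
  x^k = (0.0, 10.0), subgradient = b - a^T x = -36.0
  y^{k+1} = 1.2 + 0.05*-36.0 = -0.6
Step 3: y^k = -0.6, reduced costs: (4.6, 8.6)
  x^k = (0.0, 0.0), subgradient = b - a^T x = 24.0
  y^{k+1} = -0.6 + 0.05*24.0 = 0.6
Dual objective at y_3 = 0.6: reduced costs (3.4, 1.4), box minimizer x = (0.0, 0.0)
g(y_3) = b*y + (c1 - a1*y)*x1 + (c2 - a2*y)*x2 = 24*0.6 + 3.4*0.0 + 1.4*0.0 = 14.4 + 0.0 + 0.0 = 14.4


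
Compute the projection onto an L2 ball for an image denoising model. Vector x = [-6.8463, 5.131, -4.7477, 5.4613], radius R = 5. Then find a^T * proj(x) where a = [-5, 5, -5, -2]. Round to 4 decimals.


Step 1: Compute ||x|| (intermediates to 6 decimals).
||x|| = sqrt((-6.8463)^2 + 5.131^2 + (-4.7477)^2 + 5.4613^2) = 11.205598
Step 2: Project.
Since ||x|| > R, scale = R/||x|| = 5/11.205598 = 0.446206, proj(x) = scale * x
proj(x) = [-3.05486, 2.289483, -2.118452, 2.436865]
Step 3: Dot product.
a^T * proj(x) = -5*(-3.05486) + 5*2.289483 - 5*(-2.118452) - 2*2.436865 = 32.4402


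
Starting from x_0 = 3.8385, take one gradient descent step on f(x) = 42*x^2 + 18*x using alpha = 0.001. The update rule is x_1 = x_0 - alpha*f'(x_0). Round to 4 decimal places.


We compute the gradient at x_0 and apply the update.
f'(x) = 84*x + 18
f'(3.8385) = 84*3.8385 + 18 = 340.434
x_1 = 3.8385 - 0.001*340.434 = 3.4981


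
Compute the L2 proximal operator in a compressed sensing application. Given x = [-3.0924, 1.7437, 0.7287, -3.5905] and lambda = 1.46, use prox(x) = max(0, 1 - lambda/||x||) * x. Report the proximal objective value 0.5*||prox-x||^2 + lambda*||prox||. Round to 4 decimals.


Step 1: Compute ||x||.
||x|| = 5.1016
Step 2: Compute scaling factor.
scale = max(0, 1 - 1.46/5.1016) = 0.7138
Step 3: prox(x) = [-2.2074, 1.2447, 0.5202, -2.5629]
||prox(x)|| = 3.6416
Step 4: Proximal objective.
0.5*||prox-x||^2 = 1.0658
lambda*||prox|| = 5.3167
Total = 6.3825


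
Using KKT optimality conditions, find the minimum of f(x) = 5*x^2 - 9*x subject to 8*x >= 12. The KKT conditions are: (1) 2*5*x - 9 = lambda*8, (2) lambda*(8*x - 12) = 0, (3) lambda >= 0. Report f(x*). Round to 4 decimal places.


Step 1: Try lambda = 0 (constraint inactive).
x_unc = 9/(2*5) = 0.9
Check: 8*0.9 = 7.2 < 12 -- violated!
Step 2: Constraint must be active: 8*x = 12
x* = 12/8 = 1.5
lambda = (2*5*1.5 - 9)/8 = 0.75
Step 3: Compute optimal value.
f(x*) = 5*1.5^2 - 9*1.5 = -2.25


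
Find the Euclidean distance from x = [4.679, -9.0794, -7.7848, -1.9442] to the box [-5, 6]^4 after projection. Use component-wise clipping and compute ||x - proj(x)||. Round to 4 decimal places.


Project each component onto [-5, 6].
clip(4.679) = 4.679, clip(-9.0794) = -5.0, clip(-7.7848) = -5.0, clip(-1.9442) = -1.9442
Projection = [4.679, -5.0, -5.0, -1.9442]
Squared diffs: [0.0, 16.6415, 7.7551, 0.0]
Distance = sqrt(24.3966) = 4.9393


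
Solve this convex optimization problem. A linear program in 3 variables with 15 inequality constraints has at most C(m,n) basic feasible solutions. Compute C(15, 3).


Each vertex corresponds to some choice of n active constraints out of m, so the number of vertices is at most C(m, n) = m! / (n!(m-n)!).
m = 15, n = 3
Numerator: 15 * 14 * 13
Denominator: 3! = 6
C(15, 3) = 455


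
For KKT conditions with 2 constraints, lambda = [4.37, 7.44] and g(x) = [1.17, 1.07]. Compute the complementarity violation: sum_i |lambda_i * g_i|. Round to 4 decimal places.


KKT complementary slackness check:
lambda_1 * g_1 = 4.37 * 1.17 = 5.1129
lambda_2 * g_2 = 7.44 * 1.07 = 7.9608
Total violation = 5.1129 + 7.9608 = 13.0737


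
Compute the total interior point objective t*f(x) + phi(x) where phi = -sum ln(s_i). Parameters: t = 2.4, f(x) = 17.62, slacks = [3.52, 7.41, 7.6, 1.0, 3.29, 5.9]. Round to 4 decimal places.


Step 1: Compute log-barrier.
ln values: [1.2585, 2.0028, 2.0281, 0.0, 1.1909, 1.775]
phi = -(1.2585 + 2.0028 + 2.0281 + 0.0 + 1.1909 + 1.775) = -8.2553
Step 2: Compute augmented objective.
t*f(x) = 2.4*17.62 = 42.288
Total = 42.288 - 8.2553 = 34.0327


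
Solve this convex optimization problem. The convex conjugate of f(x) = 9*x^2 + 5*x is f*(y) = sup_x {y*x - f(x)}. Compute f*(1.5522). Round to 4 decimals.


f*(y) = sup_x {y*x - a*x^2 - b*x} = sup_x {(y-b)*x - a*x^2}
FOC: (y - b) - 2a*x = 0 => x* = (y - b)/(2a)
x* = (1.5522 - 5)/(2*9) = -0.1915
f*(1.5522) = (y-b)^2/(4a) = (1.5522 - 5)^2/(4*9)
= 11.8873/36 = 0.3302


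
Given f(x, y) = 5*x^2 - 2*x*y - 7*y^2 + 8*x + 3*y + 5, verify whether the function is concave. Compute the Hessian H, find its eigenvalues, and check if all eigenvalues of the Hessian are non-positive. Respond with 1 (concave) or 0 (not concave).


The Hessian of f(x,y) = 5*x^2 - 2*x*y - 7*y^2 + 8*x + 3*y + 5 is:
H = [[10, -2], [-2, -14]]
Trace = 10 - 14 = -4
Determinant = 10*-14 - (-2)^2 = -144
Discriminant = (-4)^2 - 4*-144 = 592.0
Eigenvalues: lambda_1 = -14.1655, lambda_2 = 10.1655
The function is not concave.

0


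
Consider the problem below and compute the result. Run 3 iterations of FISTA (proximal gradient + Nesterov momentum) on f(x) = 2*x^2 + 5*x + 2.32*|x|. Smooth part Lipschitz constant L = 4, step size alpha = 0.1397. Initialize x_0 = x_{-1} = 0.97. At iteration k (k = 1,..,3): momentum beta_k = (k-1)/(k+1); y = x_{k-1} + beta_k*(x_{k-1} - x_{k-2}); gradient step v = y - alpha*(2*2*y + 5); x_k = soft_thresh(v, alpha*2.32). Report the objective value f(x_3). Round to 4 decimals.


FISTA on f(x) = 2*x^2 + 5*x + 2.32*|x|
L = 4, alpha = 0.1397
Iteration 1: beta = 0.0, y = 0.97 + 0.0*(0.97 - 0.97) = 0.97
  grad(y) = 8.88, v = y - alpha*grad = -0.2705
  prox(v) = soft_thresh(-0.2705, 0.3241) = 0.0
Iteration 2: beta = 0.3333, y = 0.0 + 0.3333*(0.0 - 0.97) = -0.3233
  grad(y) = 3.7067, v = y - alpha*grad = -0.8412
  prox(v) = soft_thresh(-0.8412, 0.3241) = -0.5171
Iteration 3: beta = 0.5, y = -0.5171 + 0.5*(-0.5171 - 0.0) = -0.7756
  grad(y) = 1.8977, v = y - alpha*grad = -1.0407
  prox(v) = soft_thresh(-1.0407, 0.3241) = -0.7166
f(x_3) = 2*(-0.7166)^2 + 5*(-0.7166) + 2.32*|-0.7166| = -0.8935


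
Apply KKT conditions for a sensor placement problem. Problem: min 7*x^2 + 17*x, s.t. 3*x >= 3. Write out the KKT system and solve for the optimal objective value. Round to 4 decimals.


Step 1: Try lambda = 0 (constraint inactive).
x_unc = -17/(2*7) = -1.2143
Check: 3*-1.2143 = -3.6429 < 3 -- violated!
Step 2: Constraint must be active: 3*x = 3
x* = 3/3 = 1.0
lambda = (2*7*1.0 + 17)/3 = 10.3333
Step 3: Compute optimal value.
f(x*) = 7*1.0^2 + 17*1.0 = 24.0


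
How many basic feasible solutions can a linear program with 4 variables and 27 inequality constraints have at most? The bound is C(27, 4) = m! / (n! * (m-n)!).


Each vertex corresponds to some choice of n active constraints out of m, so the number of vertices is at most C(m, n) = m! / (n!(m-n)!).
m = 27, n = 4
Numerator: 27 * 26 * 25 * 24
Denominator: 4! = 24
C(27, 4) = 17550


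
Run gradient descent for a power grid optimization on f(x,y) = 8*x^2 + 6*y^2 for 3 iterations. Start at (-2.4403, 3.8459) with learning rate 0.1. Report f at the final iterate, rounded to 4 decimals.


Gradient descent on f(x,y) = 8*x^2 + 6*y^2.
Starting point: (-2.4403, 3.8459), alpha = 0.1
Step 1: grad_x = 2*8*-2.4403 = -39.0448, grad_y = 2*6*3.8459 = 46.1508
  x_1 = -2.4403 - 0.1*-39.0448 = 1.4642
  y_1 = 3.8459 - 0.1*46.1508 = -0.7692
Step 2: grad_x = 2*8*1.4642 = 23.4269, grad_y = 2*6*-0.7692 = -9.2302
  x_2 = 1.4642 - 0.1*23.4269 = -0.8785
  y_2 = -0.7692 - 0.1*-9.2302 = 0.1538
Step 3: grad_x = 2*8*-0.8785 = -14.0561, grad_y = 2*6*0.1538 = 1.846
  x_3 = -0.8785 - 0.1*-14.0561 = 0.5271
  y_3 = 0.1538 - 0.1*1.846 = -0.0308
f(0.5271, -0.0308) = 8*0.5271^2 + 6*(-0.0308)^2 = 2.2284


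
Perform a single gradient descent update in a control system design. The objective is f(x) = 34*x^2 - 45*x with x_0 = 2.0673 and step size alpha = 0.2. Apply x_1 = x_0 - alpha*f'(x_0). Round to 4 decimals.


We compute the gradient at x_0 and apply the update.
f'(x) = 68*x - 45
f'(2.0673) = 68*2.0673 - 45 = 95.5764
x_1 = 2.0673 - 0.2*95.5764 = -17.048


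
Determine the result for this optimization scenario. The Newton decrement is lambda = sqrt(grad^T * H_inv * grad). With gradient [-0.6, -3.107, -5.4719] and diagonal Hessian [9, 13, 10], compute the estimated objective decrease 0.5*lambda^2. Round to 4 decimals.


Step 1: H is diagonal, so H^(-1) * g = [-0.0667, -0.239, -0.5472].
Step 2: g^T H^(-1) g = sum_i g_i^2 / H_ii
  = (-0.6)^2/9 + (-3.107)^2/13 + (-5.4719)^2/10
  = 0.04 + 0.7426 + 2.9942 = 3.7767
Step 3: Objective decrease = 0.5 * g^T H^(-1) g = 1.8884


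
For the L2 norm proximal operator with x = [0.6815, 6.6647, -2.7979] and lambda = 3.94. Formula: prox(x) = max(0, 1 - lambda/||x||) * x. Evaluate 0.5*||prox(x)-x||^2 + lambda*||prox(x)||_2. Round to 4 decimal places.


Step 1: Compute ||x||.
||x|| = 7.2602
Step 2: Compute scaling factor.
scale = max(0, 1 - 3.94/7.2602) = 0.4573
Step 3: prox(x) = [0.3117, 3.0479, -1.2795]
||prox(x)|| = 3.3202
Step 4: Proximal objective.
0.5*||prox-x||^2 = 7.7618
lambda*||prox|| = 13.0816
Total = 20.8435


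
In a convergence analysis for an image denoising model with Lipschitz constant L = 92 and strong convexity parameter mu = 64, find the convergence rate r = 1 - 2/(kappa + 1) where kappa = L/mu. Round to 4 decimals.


Step 1: Compute the condition number.
kappa = L/mu = 92/64 = 1.4375
Step 2: Compute the convergence rate.
r = 1 - 2/(kappa + 1) = 1 - 2*mu/(L + mu) = (L - mu)/(L + mu) = 28/156 = 0.1795


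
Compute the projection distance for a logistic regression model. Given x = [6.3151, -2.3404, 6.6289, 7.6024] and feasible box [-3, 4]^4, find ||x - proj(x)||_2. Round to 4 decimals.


Project each component onto [-3, 4].
clip(6.3151) = 4.0, clip(-2.3404) = -2.3404, clip(6.6289) = 4.0, clip(7.6024) = 4.0
Projection = [4.0, -2.3404, 4.0, 4.0]
Squared diffs: [5.3597, 0.0, 6.9111, 12.9773]
Distance = sqrt(25.2481) = 5.0247


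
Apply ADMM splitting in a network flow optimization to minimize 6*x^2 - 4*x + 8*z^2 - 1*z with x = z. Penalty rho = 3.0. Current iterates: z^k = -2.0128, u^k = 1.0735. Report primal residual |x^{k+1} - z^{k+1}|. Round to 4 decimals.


ADMM iteration with rho = 3.0, z^k = -2.0128, u^k = 1.0735
Step 1: x-update.
Minimize 6*x^2 - 4*x + (3.0/2)*(x + 2.0128 + 1.0735)^2
FOC: (2*6 + 3.0)*x = 4 + 3.0*(-2.0128 - 1.0735)
x^{k+1} = -0.3506
Step 2: z-update.
Minimize 8*z^2 - 1*z + (3.0/2)*(-0.3506 - z + 1.0735)^2
FOC: (2*8 + 3.0)*z = 1 + 3.0*(-0.3506 + 1.0735)
z^{k+1} = 0.1668
Step 3: u-update.
u^{k+1} = 1.0735 - 0.3506 - 0.1668 = 0.5561
Step 4: Primal residual = |-0.3506 - 0.1668| = 0.5174


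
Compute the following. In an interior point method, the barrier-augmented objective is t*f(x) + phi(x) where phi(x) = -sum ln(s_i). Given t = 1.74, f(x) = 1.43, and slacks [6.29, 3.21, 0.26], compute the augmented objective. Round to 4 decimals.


Step 1: Compute log-barrier.
ln values: [1.839, 1.1663, -1.3471]
phi = -(1.839 + 1.1663 - 1.3471) = -1.6582
Step 2: Compute augmented objective.
t*f(x) = 1.74*1.43 = 2.4882
Total = 2.4882 - 1.6582 = 0.83


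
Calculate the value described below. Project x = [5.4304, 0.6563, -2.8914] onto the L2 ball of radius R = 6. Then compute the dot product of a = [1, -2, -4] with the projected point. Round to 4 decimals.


Step 1: Compute ||x|| (intermediates to 6 decimals).
||x|| = sqrt(5.4304^2 + 0.6563^2 + (-2.8914)^2) = 6.187097
Step 2: Project.
Since ||x|| > R, scale = R/||x|| = 6/6.187097 = 0.96976, proj(x) = scale * x
proj(x) = [5.266185, 0.636453, -2.803964]
Step 3: Dot product.
a^T * proj(x) = 1*5.266185 - 2*0.636453 - 4*(-2.803964) = 15.2091


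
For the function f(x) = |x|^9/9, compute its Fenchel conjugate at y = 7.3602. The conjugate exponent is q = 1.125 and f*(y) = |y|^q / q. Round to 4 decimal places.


The conjugate exponent q satisfies 1/p + 1/q = 1.
p = 9, so q = 9/(9 - 1) = 1.125
|y|^q = 7.3602^1.125 = 9.4461
f*(7.3602) = 9.4461 / 1.125 = 8.3965


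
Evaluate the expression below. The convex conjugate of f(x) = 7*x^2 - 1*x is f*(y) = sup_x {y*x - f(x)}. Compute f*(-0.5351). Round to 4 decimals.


f*(y) = sup_x {y*x - a*x^2 - b*x} = sup_x {(y-b)*x - a*x^2}
FOC: (y - b) - 2a*x = 0 => x* = (y - b)/(2a)
x* = (-0.5351 + 1)/(2*7) = 0.0332
f*(-0.5351) = (y-b)^2/(4a) = (-0.5351 + 1)^2/(4*7)
= 0.2161/28 = 0.0077


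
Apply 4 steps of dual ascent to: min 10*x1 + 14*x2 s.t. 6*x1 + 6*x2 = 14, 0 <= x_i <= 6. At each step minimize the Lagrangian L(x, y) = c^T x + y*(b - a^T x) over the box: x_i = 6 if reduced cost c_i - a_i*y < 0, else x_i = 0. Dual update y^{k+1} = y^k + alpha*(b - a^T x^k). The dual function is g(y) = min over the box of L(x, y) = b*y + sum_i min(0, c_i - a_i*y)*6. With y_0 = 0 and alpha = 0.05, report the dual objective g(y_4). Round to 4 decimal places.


Dual ascent for LP: min 10*x1 + 14*x2, 6*x1 + 6*x2 = 14, 0 <= x_i <= 6
Step 1: y^k = 0.0, reduced costs: (10.0, 14.0)
  x^k = (0.0, 0.0), subgradient = b - a^T x = 14.0
  y^{k+1} = 0.0 + 0.05*14.0 = 0.7
Step 2: y^k = 0.7, reduced costs: (5.8, 9.8)
  x^k = (0.0, 0.0), subgradient = b - a^T x = 14.0
  y^{k+1} = 0.7 + 0.05*14.0 = 1.4
Step 3: y^k = 1.4, reduced costs: (1.6, 5.6)
  x^k = (0.0, 0.0), subgradient = b - a^T x = 14.0
  y^{k+1} = 1.4 + 0.05*14.0 = 2.1
Step 4: y^k = 2.1, reduced costs: (-2.6, 1.4)
  x^k = (6.0, 0.0), subgradient = b - a^T x = -22.0
  y^{k+1} = 2.1 + 0.05*-22.0 = 1.0
Dual objective at y_4 = 1.0: reduced costs (4.0, 8.0), box minimizer x = (0.0, 0.0)
g(y_4) = b*y + (c1 - a1*y)*x1 + (c2 - a2*y)*x2 = 14*1.0 + 4.0*0.0 + 8.0*0.0 = 14.0 + 0.0 + 0.0 = 14.0


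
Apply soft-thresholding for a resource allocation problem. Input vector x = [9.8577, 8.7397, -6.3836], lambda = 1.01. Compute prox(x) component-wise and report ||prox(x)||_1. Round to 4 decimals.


Soft-thresholding with lambda = 1.01:
prox(9.8577) = sign(9.8577)*max(|9.8577| - 1.01, 0) = 8.8477
prox(8.7397) = sign(8.7397)*max(|8.7397| - 1.01, 0) = 7.7297
prox(-6.3836) = sign(-6.3836)*max(|-6.3836| - 1.01, 0) = -5.3736
prox(x) = [8.8477, 7.7297, -5.3736]
||prox(x)||_1 = 8.8477 + 7.7297 + 5.3736 = 21.951


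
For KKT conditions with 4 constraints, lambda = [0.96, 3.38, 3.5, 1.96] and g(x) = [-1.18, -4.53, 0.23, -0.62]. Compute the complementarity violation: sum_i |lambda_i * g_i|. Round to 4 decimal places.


KKT complementary slackness check:
lambda_1 * g_1 = 0.96 * -1.18 = -1.1328
lambda_2 * g_2 = 3.38 * -4.53 = -15.3114
lambda_3 * g_3 = 3.5 * 0.23 = 0.805
lambda_4 * g_4 = 1.96 * -0.62 = -1.2152
Total violation = 1.1328 + 15.3114 + 0.805 + 1.2152 = 18.4644


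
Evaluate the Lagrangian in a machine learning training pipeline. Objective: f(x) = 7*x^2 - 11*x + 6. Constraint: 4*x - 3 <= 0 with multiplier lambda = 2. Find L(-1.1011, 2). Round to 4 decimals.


Step 1: Evaluate f(x).
f(-1.1011) = 7*(-1.1011)^2 - 11*(-1.1011) + 6 = 26.599
Step 2: Evaluate g(x).
g(-1.1011) = 4*-1.1011 - 3 = -7.4044
Step 3: Compute Lagrangian.
L = 26.599 + 2*-7.4044 = 11.7902


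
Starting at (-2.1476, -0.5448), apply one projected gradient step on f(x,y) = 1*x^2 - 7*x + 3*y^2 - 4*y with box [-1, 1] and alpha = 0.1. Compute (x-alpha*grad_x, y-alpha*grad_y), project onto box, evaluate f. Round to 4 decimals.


Step 1: Compute gradient at (-2.1476, -0.5448).
grad_x = 2*1*-2.1476 - 7 = -11.2952
grad_y = 2*3*-0.5448 - 4 = -7.2688
Step 2: Gradient step.
x_raw = -2.1476 - 0.1*-11.2952 = -1.0181
y_raw = -0.5448 - 0.1*-7.2688 = 0.1821
Step 3: Project onto [-1, 1].
x_proj = clip(-1.0181) = -1.0
y_proj = clip(0.1821) = 0.1821
Step 4: Evaluate f.
f(-1.0, 0.1821) = 7.3711


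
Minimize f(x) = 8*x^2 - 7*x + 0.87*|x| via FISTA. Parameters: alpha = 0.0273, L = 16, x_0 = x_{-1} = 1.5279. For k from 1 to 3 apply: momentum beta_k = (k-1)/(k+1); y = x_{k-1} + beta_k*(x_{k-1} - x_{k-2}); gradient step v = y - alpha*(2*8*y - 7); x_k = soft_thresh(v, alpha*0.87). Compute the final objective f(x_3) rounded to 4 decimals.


FISTA on f(x) = 8*x^2 - 7*x + 0.87*|x|
L = 16, alpha = 0.0273
Iteration 1: beta = 0.0, y = 1.5279 + 0.0*(1.5279 - 1.5279) = 1.5279
  grad(y) = 17.4464, v = y - alpha*grad = 1.0516
  prox(v) = soft_thresh(1.0516, 0.0238) = 1.0279
Iteration 2: beta = 0.3333, y = 1.0279 + 0.3333*(1.0279 - 1.5279) = 0.8612
  grad(y) = 6.7789, v = y - alpha*grad = 0.6761
  prox(v) = soft_thresh(0.6761, 0.0238) = 0.6524
Iteration 3: beta = 0.5, y = 0.6524 + 0.5*(0.6524 - 1.0279) = 0.4646
  grad(y) = 0.4339, v = y - alpha*grad = 0.4528
  prox(v) = soft_thresh(0.4528, 0.0238) = 0.429
f(x_3) = 8*0.429^2 - 7*0.429 + 0.87*|0.429| = -1.1574


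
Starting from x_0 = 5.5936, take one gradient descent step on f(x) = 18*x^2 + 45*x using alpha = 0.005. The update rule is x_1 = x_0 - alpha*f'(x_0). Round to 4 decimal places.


We compute the gradient at x_0 and apply the update.
f'(x) = 36*x + 45
f'(5.5936) = 36*5.5936 + 45 = 246.3696
x_1 = 5.5936 - 0.005*246.3696 = 4.3618


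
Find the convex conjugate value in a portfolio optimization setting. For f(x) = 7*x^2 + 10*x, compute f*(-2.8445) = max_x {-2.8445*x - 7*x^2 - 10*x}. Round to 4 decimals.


f*(y) = sup_x {y*x - a*x^2 - b*x} = sup_x {(y-b)*x - a*x^2}
FOC: (y - b) - 2a*x = 0 => x* = (y - b)/(2a)
x* = (-2.8445 - 10)/(2*7) = -0.9175
f*(-2.8445) = (y-b)^2/(4a) = (-2.8445 - 10)^2/(4*7)
= 164.9812/28 = 5.8922


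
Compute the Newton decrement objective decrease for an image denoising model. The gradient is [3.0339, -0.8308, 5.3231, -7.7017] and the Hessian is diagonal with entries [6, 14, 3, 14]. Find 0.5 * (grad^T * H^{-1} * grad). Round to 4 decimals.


Step 1: H is diagonal, so H^(-1) * g = [0.5057, -0.0593, 1.7744, -0.5501].
Step 2: g^T H^(-1) g = sum_i g_i^2 / H_ii
  = (3.0339)^2/6 + (-0.8308)^2/14 + (5.3231)^2/3 + (-7.7017)^2/14
  = 1.5341 + 0.0493 + 9.4451 + 4.2369 = 15.2654
Step 3: Objective decrease = 0.5 * g^T H^(-1) g = 7.6327


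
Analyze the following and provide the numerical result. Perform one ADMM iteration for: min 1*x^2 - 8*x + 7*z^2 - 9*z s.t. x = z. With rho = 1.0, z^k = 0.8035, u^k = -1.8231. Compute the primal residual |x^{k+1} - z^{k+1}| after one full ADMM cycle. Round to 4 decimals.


ADMM iteration with rho = 1.0, z^k = 0.8035, u^k = -1.8231
Step 1: x-update.
Minimize 1*x^2 - 8*x + (1.0/2)*(x - 0.8035 - 1.8231)^2
FOC: (2*1 + 1.0)*x = 8 + 1.0*(0.8035 + 1.8231)
x^{k+1} = 3.5422
Step 2: z-update.
Minimize 7*z^2 - 9*z + (1.0/2)*(3.5422 - z - 1.8231)^2
FOC: (2*7 + 1.0)*z = 9 + 1.0*(3.5422 - 1.8231)
z^{k+1} = 0.7146
Step 3: u-update.
u^{k+1} = -1.8231 + 3.5422 - 0.7146 = 1.0045
Step 4: Primal residual = |3.5422 - 0.7146| = 2.8276


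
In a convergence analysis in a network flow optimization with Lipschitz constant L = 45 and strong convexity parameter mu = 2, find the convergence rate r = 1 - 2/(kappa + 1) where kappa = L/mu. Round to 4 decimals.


Step 1: Compute the condition number.
kappa = L/mu = 45/2 = 22.5
Step 2: Compute the convergence rate.
r = 1 - 2/(kappa + 1) = 1 - 2*mu/(L + mu) = (L - mu)/(L + mu) = 43/47 = 0.9149


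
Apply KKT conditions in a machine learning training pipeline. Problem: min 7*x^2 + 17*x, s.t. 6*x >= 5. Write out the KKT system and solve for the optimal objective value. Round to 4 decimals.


Step 1: Try lambda = 0 (constraint inactive).
x_unc = -17/(2*7) = -1.2143
Check: 6*-1.2143 = -7.2858 < 5 -- violated!
Step 2: Constraint must be active: 6*x = 5
x* = 5/6 = 0.8333 (rounded; the exact value 5/6 is used below)
lambda = (2*7*(5/6) + 17)/6 = 4.7778
Step 3: Compute optimal value.
f(x*) = 7*(5/6)^2 + 17*(5/6) = 19.0278


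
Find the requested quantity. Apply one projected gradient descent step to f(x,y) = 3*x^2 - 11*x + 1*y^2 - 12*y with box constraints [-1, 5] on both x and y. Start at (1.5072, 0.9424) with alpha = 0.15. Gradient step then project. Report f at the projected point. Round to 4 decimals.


Step 1: Compute gradient at (1.5072, 0.9424).
grad_x = 2*3*1.5072 - 11 = -1.9568
grad_y = 2*1*0.9424 - 12 = -10.1152
Step 2: Gradient step.
x_raw = 1.5072 - 0.15*-1.9568 = 1.8007
y_raw = 0.9424 - 0.15*-10.1152 = 2.4597
Step 3: Project onto [-1, 5].
x_proj = clip(1.8007) = 1.8007
y_proj = clip(2.4597) = 2.4597
Step 4: Evaluate f.
f(1.8007, 2.4597) = -33.5463


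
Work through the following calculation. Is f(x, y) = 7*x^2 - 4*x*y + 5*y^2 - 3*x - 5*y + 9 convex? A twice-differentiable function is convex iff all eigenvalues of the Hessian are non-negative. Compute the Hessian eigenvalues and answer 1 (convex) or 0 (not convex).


The Hessian of f(x,y) = 7*x^2 - 4*x*y + 5*y^2 - 3*x - 5*y + 9 is:
H = [[14, -4], [-4, 10]]
Trace = 14 + 10 = 24
Determinant = 14*10 - (-4)^2 = 124
Discriminant = (24)^2 - 4*124 = 80.0
Eigenvalues: lambda_1 = 7.5279, lambda_2 = 16.4721
The function is convex.

1


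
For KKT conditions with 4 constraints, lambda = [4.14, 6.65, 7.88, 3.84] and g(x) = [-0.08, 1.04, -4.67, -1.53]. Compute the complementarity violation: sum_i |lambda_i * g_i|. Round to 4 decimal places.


KKT complementary slackness check:
lambda_1 * g_1 = 4.14 * -0.08 = -0.3312
lambda_2 * g_2 = 6.65 * 1.04 = 6.916
lambda_3 * g_3 = 7.88 * -4.67 = -36.7996
lambda_4 * g_4 = 3.84 * -1.53 = -5.8752
Total violation = 0.3312 + 6.916 + 36.7996 + 5.8752 = 49.922


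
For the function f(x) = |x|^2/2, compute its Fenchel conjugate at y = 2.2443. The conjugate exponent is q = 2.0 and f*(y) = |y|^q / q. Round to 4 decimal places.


The conjugate exponent q satisfies 1/p + 1/q = 1.
p = 2, so q = 2/(2 - 1) = 2.0
|y|^q = 2.2443^2.0 = 5.0369
f*(2.2443) = 5.0369 / 2.0 = 2.5184


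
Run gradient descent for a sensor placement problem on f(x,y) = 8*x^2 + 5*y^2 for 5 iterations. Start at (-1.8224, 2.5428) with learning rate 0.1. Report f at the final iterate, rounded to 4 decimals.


Gradient descent on f(x,y) = 8*x^2 + 5*y^2.
Starting point: (-1.8224, 2.5428), alpha = 0.1
Step 1: grad_x = 2*8*-1.8224 = -29.1584, grad_y = 2*5*2.5428 = 25.428
  x_1 = -1.8224 - 0.1*-29.1584 = 1.0934
  y_1 = 2.5428 - 0.1*25.428 = 0.0
Step 2: grad_x = 2*8*1.0934 = 17.495, grad_y = 2*5*0.0 = 0.0
  x_2 = 1.0934 - 0.1*17.495 = -0.6561
  y_2 = 0.0 - 0.1*0.0 = 0.0
Step 3: grad_x = 2*8*-0.6561 = -10.497, grad_y = 2*5*0.0 = 0.0
  x_3 = -0.6561 - 0.1*-10.497 = 0.3936
  y_3 = 0.0 - 0.1*0.0 = 0.0
Step 4: grad_x = 2*8*0.3936 = 6.2982, grad_y = 2*5*0.0 = 0.0
  x_4 = 0.3936 - 0.1*6.2982 = -0.2362
  y_4 = 0.0 - 0.1*0.0 = 0.0
Step 5: grad_x = 2*8*-0.2362 = -3.7789, grad_y = 2*5*0.0 = 0.0
  x_5 = -0.2362 - 0.1*-3.7789 = 0.1417
  y_5 = 0.0 - 0.1*0.0 = 0.0
f(0.1417, 0.0) = 8*0.1417^2 + 5*0.0^2 = 0.1607


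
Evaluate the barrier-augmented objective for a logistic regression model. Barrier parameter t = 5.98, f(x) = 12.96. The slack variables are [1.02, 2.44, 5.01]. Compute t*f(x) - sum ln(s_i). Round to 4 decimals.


Step 1: Compute log-barrier.
ln values: [0.0198, 0.892, 1.6114]
phi = -(0.0198 + 0.892 + 1.6114) = -2.5232
Step 2: Compute augmented objective.
t*f(x) = 5.98*12.96 = 77.5008
Total = 77.5008 - 2.5232 = 74.9776


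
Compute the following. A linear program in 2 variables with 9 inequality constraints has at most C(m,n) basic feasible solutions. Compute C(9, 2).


Each vertex corresponds to some choice of n active constraints out of m, so the number of vertices is at most C(m, n) = m! / (n!(m-n)!).
m = 9, n = 2
Numerator: 9 * 8
Denominator: 2! = 2
C(9, 2) = 36


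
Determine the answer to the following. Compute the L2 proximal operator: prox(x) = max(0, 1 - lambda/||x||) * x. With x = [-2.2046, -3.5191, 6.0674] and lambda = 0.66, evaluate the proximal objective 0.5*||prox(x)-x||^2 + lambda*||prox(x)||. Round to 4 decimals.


Step 1: Compute ||x||.
||x|| = 7.3524
Step 2: Compute scaling factor.
scale = max(0, 1 - 0.66/7.3524) = 0.9102
Step 3: prox(x) = [-2.0067, -3.2032, 5.5227]
||prox(x)|| = 6.6924
Step 4: Proximal objective.
0.5*||prox-x||^2 = 0.2178
lambda*||prox|| = 4.417
Total = 4.6348
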